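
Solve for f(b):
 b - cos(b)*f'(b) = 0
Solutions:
 f(b) = C1 + Integral(b/cos(b), b)


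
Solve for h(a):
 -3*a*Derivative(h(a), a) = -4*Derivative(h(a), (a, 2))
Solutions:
 h(a) = C1 + C2*erfi(sqrt(6)*a/4)


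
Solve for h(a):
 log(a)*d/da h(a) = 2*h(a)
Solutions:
 h(a) = C1*exp(2*li(a))


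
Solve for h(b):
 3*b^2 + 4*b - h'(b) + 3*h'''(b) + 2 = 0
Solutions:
 h(b) = C1 + C2*exp(-sqrt(3)*b/3) + C3*exp(sqrt(3)*b/3) + b^3 + 2*b^2 + 20*b


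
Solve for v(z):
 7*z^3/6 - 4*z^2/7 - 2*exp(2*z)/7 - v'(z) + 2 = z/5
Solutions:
 v(z) = C1 + 7*z^4/24 - 4*z^3/21 - z^2/10 + 2*z - exp(2*z)/7


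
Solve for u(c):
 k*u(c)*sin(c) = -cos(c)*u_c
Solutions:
 u(c) = C1*exp(k*log(cos(c)))


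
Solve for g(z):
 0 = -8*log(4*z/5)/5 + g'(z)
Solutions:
 g(z) = C1 + 8*z*log(z)/5 - 8*z*log(5)/5 - 8*z/5 + 16*z*log(2)/5


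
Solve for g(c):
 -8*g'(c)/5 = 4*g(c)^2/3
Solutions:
 g(c) = 6/(C1 + 5*c)


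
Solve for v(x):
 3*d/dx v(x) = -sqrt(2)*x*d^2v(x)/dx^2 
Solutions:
 v(x) = C1 + C2*x^(1 - 3*sqrt(2)/2)


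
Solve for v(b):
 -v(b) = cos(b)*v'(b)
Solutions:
 v(b) = C1*sqrt(sin(b) - 1)/sqrt(sin(b) + 1)


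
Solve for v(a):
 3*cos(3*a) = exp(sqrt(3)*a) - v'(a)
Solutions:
 v(a) = C1 + sqrt(3)*exp(sqrt(3)*a)/3 - sin(3*a)


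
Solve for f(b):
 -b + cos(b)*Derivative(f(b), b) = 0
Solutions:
 f(b) = C1 + Integral(b/cos(b), b)


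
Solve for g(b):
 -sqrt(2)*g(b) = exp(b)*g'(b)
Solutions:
 g(b) = C1*exp(sqrt(2)*exp(-b))


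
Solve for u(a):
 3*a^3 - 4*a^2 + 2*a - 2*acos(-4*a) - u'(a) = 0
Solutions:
 u(a) = C1 + 3*a^4/4 - 4*a^3/3 + a^2 - 2*a*acos(-4*a) - sqrt(1 - 16*a^2)/2


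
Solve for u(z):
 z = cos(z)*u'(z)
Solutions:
 u(z) = C1 + Integral(z/cos(z), z)


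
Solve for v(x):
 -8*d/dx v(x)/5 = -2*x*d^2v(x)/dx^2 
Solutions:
 v(x) = C1 + C2*x^(9/5)


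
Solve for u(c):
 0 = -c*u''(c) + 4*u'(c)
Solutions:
 u(c) = C1 + C2*c^5


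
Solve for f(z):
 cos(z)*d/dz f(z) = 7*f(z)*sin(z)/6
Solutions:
 f(z) = C1/cos(z)^(7/6)


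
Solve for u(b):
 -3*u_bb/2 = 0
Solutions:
 u(b) = C1 + C2*b


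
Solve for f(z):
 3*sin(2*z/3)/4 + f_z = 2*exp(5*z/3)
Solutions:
 f(z) = C1 + 6*exp(5*z/3)/5 + 9*cos(2*z/3)/8


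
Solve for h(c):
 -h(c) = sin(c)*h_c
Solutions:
 h(c) = C1*sqrt(cos(c) + 1)/sqrt(cos(c) - 1)


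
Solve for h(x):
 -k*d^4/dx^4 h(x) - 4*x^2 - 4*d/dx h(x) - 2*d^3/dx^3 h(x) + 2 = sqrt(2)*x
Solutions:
 h(x) = C1 + C2*exp(-x*(2^(1/3)*(sqrt(((27 + 4/k^2)^2 - 16/k^4)/k^2) + 27/k + 4/k^3)^(1/3) + 2/k + 2*2^(2/3)/(k^2*(sqrt(((27 + 4/k^2)^2 - 16/k^4)/k^2) + 27/k + 4/k^3)^(1/3)))/3) + C3*exp(x*(2^(1/3)*(sqrt(((27 + 4/k^2)^2 - 16/k^4)/k^2) + 27/k + 4/k^3)^(1/3) - 2^(1/3)*sqrt(3)*I*(sqrt(((27 + 4/k^2)^2 - 16/k^4)/k^2) + 27/k + 4/k^3)^(1/3) - 4/k - 8*2^(2/3)/(k^2*(-1 + sqrt(3)*I)*(sqrt(((27 + 4/k^2)^2 - 16/k^4)/k^2) + 27/k + 4/k^3)^(1/3)))/6) + C4*exp(x*(2^(1/3)*(sqrt(((27 + 4/k^2)^2 - 16/k^4)/k^2) + 27/k + 4/k^3)^(1/3) + 2^(1/3)*sqrt(3)*I*(sqrt(((27 + 4/k^2)^2 - 16/k^4)/k^2) + 27/k + 4/k^3)^(1/3) - 4/k + 8*2^(2/3)/(k^2*(1 + sqrt(3)*I)*(sqrt(((27 + 4/k^2)^2 - 16/k^4)/k^2) + 27/k + 4/k^3)^(1/3)))/6) - x^3/3 - sqrt(2)*x^2/8 + 3*x/2


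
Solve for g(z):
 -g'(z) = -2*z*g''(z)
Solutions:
 g(z) = C1 + C2*z^(3/2)


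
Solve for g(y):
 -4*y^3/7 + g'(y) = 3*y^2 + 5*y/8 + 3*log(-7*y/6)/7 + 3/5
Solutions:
 g(y) = C1 + y^4/7 + y^3 + 5*y^2/16 + 3*y*log(-y)/7 + 3*y*(-5*log(6) + 2 + 5*log(7))/35


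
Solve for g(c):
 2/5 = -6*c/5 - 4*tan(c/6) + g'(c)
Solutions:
 g(c) = C1 + 3*c^2/5 + 2*c/5 - 24*log(cos(c/6))


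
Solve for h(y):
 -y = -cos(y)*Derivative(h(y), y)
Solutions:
 h(y) = C1 + Integral(y/cos(y), y)


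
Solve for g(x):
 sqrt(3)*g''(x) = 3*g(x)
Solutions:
 g(x) = C1*exp(-3^(1/4)*x) + C2*exp(3^(1/4)*x)


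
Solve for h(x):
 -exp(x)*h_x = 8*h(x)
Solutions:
 h(x) = C1*exp(8*exp(-x))


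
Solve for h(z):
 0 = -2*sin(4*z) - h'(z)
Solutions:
 h(z) = C1 + cos(4*z)/2


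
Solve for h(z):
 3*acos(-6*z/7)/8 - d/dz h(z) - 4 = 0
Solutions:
 h(z) = C1 + 3*z*acos(-6*z/7)/8 - 4*z + sqrt(49 - 36*z^2)/16


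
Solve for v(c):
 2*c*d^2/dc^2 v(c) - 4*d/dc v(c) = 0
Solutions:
 v(c) = C1 + C2*c^3


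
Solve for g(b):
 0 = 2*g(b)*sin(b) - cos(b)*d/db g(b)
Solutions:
 g(b) = C1/cos(b)^2


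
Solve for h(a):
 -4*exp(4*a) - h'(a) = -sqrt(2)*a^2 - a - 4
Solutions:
 h(a) = C1 + sqrt(2)*a^3/3 + a^2/2 + 4*a - exp(4*a)


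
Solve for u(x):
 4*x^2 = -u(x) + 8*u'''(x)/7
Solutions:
 u(x) = C3*exp(7^(1/3)*x/2) - 4*x^2 + (C1*sin(sqrt(3)*7^(1/3)*x/4) + C2*cos(sqrt(3)*7^(1/3)*x/4))*exp(-7^(1/3)*x/4)


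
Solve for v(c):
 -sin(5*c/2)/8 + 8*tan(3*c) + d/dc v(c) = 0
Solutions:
 v(c) = C1 + 8*log(cos(3*c))/3 - cos(5*c/2)/20


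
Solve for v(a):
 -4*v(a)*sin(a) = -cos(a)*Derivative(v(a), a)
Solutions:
 v(a) = C1/cos(a)^4


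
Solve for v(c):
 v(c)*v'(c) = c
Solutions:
 v(c) = -sqrt(C1 + c^2)
 v(c) = sqrt(C1 + c^2)


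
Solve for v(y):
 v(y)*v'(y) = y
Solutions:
 v(y) = -sqrt(C1 + y^2)
 v(y) = sqrt(C1 + y^2)


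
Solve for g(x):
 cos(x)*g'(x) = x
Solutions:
 g(x) = C1 + Integral(x/cos(x), x)


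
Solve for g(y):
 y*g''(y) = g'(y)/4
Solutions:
 g(y) = C1 + C2*y^(5/4)


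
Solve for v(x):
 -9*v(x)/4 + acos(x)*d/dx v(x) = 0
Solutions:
 v(x) = C1*exp(9*Integral(1/acos(x), x)/4)


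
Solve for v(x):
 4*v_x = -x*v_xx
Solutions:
 v(x) = C1 + C2/x^3


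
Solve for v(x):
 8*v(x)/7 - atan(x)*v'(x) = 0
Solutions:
 v(x) = C1*exp(8*Integral(1/atan(x), x)/7)


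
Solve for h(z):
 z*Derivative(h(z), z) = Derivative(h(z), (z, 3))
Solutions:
 h(z) = C1 + Integral(C2*airyai(z) + C3*airybi(z), z)


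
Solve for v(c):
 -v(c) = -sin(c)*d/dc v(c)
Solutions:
 v(c) = C1*sqrt(cos(c) - 1)/sqrt(cos(c) + 1)


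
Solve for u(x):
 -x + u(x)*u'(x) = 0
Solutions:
 u(x) = -sqrt(C1 + x^2)
 u(x) = sqrt(C1 + x^2)


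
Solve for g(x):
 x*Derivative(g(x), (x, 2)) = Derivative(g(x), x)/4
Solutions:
 g(x) = C1 + C2*x^(5/4)


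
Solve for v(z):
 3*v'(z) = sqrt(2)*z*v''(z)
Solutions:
 v(z) = C1 + C2*z^(1 + 3*sqrt(2)/2)


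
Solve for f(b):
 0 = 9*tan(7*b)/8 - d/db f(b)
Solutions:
 f(b) = C1 - 9*log(cos(7*b))/56


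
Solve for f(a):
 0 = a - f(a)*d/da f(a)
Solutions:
 f(a) = -sqrt(C1 + a^2)
 f(a) = sqrt(C1 + a^2)


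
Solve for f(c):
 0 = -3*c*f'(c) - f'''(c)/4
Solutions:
 f(c) = C1 + Integral(C2*airyai(-12^(1/3)*c) + C3*airybi(-12^(1/3)*c), c)


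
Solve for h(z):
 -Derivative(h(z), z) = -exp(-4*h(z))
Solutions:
 h(z) = log(-I*(C1 + 4*z)^(1/4))
 h(z) = log(I*(C1 + 4*z)^(1/4))
 h(z) = log(-(C1 + 4*z)^(1/4))
 h(z) = log(C1 + 4*z)/4


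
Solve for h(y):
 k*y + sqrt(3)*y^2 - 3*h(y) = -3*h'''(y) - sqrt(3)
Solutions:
 h(y) = C3*exp(y) + k*y/3 + sqrt(3)*y^2/3 + (C1*sin(sqrt(3)*y/2) + C2*cos(sqrt(3)*y/2))*exp(-y/2) + sqrt(3)/3


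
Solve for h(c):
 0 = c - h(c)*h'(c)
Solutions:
 h(c) = -sqrt(C1 + c^2)
 h(c) = sqrt(C1 + c^2)


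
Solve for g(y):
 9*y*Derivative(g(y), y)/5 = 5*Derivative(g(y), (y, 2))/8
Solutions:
 g(y) = C1 + C2*erfi(6*y/5)


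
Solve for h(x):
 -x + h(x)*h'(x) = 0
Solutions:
 h(x) = -sqrt(C1 + x^2)
 h(x) = sqrt(C1 + x^2)


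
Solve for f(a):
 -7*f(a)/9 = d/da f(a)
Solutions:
 f(a) = C1*exp(-7*a/9)


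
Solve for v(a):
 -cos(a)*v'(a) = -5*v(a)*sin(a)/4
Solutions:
 v(a) = C1/cos(a)^(5/4)


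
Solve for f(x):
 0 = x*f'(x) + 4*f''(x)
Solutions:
 f(x) = C1 + C2*erf(sqrt(2)*x/4)


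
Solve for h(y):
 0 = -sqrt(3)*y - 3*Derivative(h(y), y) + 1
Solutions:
 h(y) = C1 - sqrt(3)*y^2/6 + y/3


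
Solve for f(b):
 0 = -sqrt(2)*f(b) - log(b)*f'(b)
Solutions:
 f(b) = C1*exp(-sqrt(2)*li(b))


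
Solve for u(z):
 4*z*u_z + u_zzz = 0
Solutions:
 u(z) = C1 + Integral(C2*airyai(-2^(2/3)*z) + C3*airybi(-2^(2/3)*z), z)


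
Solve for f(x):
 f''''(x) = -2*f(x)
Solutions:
 f(x) = (C1*sin(2^(3/4)*x/2) + C2*cos(2^(3/4)*x/2))*exp(-2^(3/4)*x/2) + (C3*sin(2^(3/4)*x/2) + C4*cos(2^(3/4)*x/2))*exp(2^(3/4)*x/2)


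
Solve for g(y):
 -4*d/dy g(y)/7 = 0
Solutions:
 g(y) = C1


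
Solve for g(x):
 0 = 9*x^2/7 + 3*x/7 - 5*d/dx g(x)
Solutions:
 g(x) = C1 + 3*x^3/35 + 3*x^2/70


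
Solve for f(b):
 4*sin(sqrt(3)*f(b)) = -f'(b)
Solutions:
 f(b) = sqrt(3)*(-acos((-exp(2*sqrt(3)*C1) - exp(8*sqrt(3)*b))/(exp(2*sqrt(3)*C1) - exp(8*sqrt(3)*b))) + 2*pi)/3
 f(b) = sqrt(3)*acos((-exp(2*sqrt(3)*C1) - exp(8*sqrt(3)*b))/(exp(2*sqrt(3)*C1) - exp(8*sqrt(3)*b)))/3


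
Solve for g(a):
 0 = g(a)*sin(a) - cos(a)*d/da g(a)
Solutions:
 g(a) = C1/cos(a)


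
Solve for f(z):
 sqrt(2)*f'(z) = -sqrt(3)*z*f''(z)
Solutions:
 f(z) = C1 + C2*z^(1 - sqrt(6)/3)


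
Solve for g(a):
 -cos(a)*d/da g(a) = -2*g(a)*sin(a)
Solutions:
 g(a) = C1/cos(a)^2


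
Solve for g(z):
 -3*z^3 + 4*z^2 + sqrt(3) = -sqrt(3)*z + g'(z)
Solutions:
 g(z) = C1 - 3*z^4/4 + 4*z^3/3 + sqrt(3)*z^2/2 + sqrt(3)*z


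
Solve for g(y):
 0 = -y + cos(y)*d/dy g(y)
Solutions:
 g(y) = C1 + Integral(y/cos(y), y)


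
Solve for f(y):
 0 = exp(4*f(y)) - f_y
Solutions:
 f(y) = log(-(-1/(C1 + 4*y))^(1/4))
 f(y) = log(-1/(C1 + 4*y))/4
 f(y) = log(-I*(-1/(C1 + 4*y))^(1/4))
 f(y) = log(I*(-1/(C1 + 4*y))^(1/4))


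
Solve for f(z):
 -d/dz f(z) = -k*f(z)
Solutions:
 f(z) = C1*exp(k*z)


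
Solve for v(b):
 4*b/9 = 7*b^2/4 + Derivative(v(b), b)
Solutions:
 v(b) = C1 - 7*b^3/12 + 2*b^2/9


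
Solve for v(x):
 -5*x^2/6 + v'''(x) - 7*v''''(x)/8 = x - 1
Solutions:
 v(x) = C1 + C2*x + C3*x^2 + C4*exp(8*x/7) + x^5/72 + 59*x^4/576 + 221*x^3/1152


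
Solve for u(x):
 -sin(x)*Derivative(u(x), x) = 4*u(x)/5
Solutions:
 u(x) = C1*(cos(x) + 1)^(2/5)/(cos(x) - 1)^(2/5)


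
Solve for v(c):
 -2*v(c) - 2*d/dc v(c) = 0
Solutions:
 v(c) = C1*exp(-c)


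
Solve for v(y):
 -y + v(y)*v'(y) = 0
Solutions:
 v(y) = -sqrt(C1 + y^2)
 v(y) = sqrt(C1 + y^2)


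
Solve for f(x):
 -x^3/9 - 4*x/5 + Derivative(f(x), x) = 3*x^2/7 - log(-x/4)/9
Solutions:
 f(x) = C1 + x^4/36 + x^3/7 + 2*x^2/5 - x*log(-x)/9 + x*(1 + 2*log(2))/9


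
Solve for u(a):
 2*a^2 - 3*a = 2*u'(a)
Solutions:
 u(a) = C1 + a^3/3 - 3*a^2/4


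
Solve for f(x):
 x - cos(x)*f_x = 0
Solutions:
 f(x) = C1 + Integral(x/cos(x), x)


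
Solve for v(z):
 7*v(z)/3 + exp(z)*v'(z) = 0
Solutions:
 v(z) = C1*exp(7*exp(-z)/3)


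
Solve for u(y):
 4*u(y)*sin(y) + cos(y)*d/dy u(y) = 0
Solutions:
 u(y) = C1*cos(y)^4


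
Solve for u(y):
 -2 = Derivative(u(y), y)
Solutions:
 u(y) = C1 - 2*y


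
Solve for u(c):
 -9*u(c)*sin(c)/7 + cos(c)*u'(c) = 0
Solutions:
 u(c) = C1/cos(c)^(9/7)


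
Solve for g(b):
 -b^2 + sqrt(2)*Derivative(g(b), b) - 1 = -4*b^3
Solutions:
 g(b) = C1 - sqrt(2)*b^4/2 + sqrt(2)*b^3/6 + sqrt(2)*b/2


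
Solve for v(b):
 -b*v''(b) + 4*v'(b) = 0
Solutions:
 v(b) = C1 + C2*b^5


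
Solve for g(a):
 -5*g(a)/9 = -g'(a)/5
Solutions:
 g(a) = C1*exp(25*a/9)


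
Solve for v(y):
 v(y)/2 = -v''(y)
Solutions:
 v(y) = C1*sin(sqrt(2)*y/2) + C2*cos(sqrt(2)*y/2)


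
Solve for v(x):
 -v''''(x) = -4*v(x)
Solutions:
 v(x) = C1*exp(-sqrt(2)*x) + C2*exp(sqrt(2)*x) + C3*sin(sqrt(2)*x) + C4*cos(sqrt(2)*x)


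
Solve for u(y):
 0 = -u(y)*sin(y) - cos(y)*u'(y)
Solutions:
 u(y) = C1*cos(y)


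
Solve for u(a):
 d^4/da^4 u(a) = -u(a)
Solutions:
 u(a) = (C1*sin(sqrt(2)*a/2) + C2*cos(sqrt(2)*a/2))*exp(-sqrt(2)*a/2) + (C3*sin(sqrt(2)*a/2) + C4*cos(sqrt(2)*a/2))*exp(sqrt(2)*a/2)


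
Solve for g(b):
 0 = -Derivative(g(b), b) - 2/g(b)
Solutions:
 g(b) = -sqrt(C1 - 4*b)
 g(b) = sqrt(C1 - 4*b)


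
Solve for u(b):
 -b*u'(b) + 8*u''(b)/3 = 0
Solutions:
 u(b) = C1 + C2*erfi(sqrt(3)*b/4)


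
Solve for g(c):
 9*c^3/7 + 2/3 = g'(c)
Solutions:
 g(c) = C1 + 9*c^4/28 + 2*c/3


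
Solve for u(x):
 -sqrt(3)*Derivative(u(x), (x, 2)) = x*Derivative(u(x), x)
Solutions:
 u(x) = C1 + C2*erf(sqrt(2)*3^(3/4)*x/6)


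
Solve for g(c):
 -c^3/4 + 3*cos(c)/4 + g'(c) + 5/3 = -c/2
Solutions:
 g(c) = C1 + c^4/16 - c^2/4 - 5*c/3 - 3*sin(c)/4


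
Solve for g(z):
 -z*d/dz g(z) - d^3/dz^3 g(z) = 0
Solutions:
 g(z) = C1 + Integral(C2*airyai(-z) + C3*airybi(-z), z)


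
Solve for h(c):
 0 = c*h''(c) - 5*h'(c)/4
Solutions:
 h(c) = C1 + C2*c^(9/4)


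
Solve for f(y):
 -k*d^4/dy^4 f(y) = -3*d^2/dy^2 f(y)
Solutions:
 f(y) = C1 + C2*y + C3*exp(-sqrt(3)*y*sqrt(1/k)) + C4*exp(sqrt(3)*y*sqrt(1/k))


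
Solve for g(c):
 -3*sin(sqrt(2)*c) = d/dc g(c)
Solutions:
 g(c) = C1 + 3*sqrt(2)*cos(sqrt(2)*c)/2


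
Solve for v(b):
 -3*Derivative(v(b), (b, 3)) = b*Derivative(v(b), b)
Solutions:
 v(b) = C1 + Integral(C2*airyai(-3^(2/3)*b/3) + C3*airybi(-3^(2/3)*b/3), b)


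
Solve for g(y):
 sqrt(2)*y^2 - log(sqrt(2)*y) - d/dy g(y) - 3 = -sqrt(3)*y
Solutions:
 g(y) = C1 + sqrt(2)*y^3/3 + sqrt(3)*y^2/2 - y*log(y) - 2*y - y*log(2)/2


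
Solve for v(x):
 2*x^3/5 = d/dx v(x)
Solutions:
 v(x) = C1 + x^4/10


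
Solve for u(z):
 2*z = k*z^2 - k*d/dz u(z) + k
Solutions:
 u(z) = C1 + z^3/3 + z - z^2/k


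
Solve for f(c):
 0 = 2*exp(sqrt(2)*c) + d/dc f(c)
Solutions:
 f(c) = C1 - sqrt(2)*exp(sqrt(2)*c)


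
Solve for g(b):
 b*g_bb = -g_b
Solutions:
 g(b) = C1 + C2*log(b)


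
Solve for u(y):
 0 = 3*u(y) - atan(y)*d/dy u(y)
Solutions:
 u(y) = C1*exp(3*Integral(1/atan(y), y))


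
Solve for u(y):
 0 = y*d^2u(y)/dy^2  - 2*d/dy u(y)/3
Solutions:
 u(y) = C1 + C2*y^(5/3)


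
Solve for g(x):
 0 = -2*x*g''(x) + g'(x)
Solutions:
 g(x) = C1 + C2*x^(3/2)


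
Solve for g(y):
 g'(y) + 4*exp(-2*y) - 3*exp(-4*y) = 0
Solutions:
 g(y) = C1 + 2*exp(-2*y) - 3*exp(-4*y)/4


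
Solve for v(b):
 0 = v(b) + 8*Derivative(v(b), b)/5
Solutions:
 v(b) = C1*exp(-5*b/8)


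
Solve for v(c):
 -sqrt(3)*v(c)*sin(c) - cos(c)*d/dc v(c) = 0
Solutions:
 v(c) = C1*cos(c)^(sqrt(3))


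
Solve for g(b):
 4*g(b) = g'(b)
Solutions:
 g(b) = C1*exp(4*b)


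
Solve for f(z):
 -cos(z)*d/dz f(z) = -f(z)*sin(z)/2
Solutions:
 f(z) = C1/sqrt(cos(z))


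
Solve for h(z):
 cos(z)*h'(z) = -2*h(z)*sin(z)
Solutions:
 h(z) = C1*cos(z)^2


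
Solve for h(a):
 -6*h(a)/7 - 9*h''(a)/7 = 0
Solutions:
 h(a) = C1*sin(sqrt(6)*a/3) + C2*cos(sqrt(6)*a/3)


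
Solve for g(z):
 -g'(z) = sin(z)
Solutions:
 g(z) = C1 + cos(z)


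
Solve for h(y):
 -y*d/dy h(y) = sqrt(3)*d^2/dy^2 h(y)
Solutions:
 h(y) = C1 + C2*erf(sqrt(2)*3^(3/4)*y/6)


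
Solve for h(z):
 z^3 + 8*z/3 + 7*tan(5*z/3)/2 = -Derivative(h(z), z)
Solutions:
 h(z) = C1 - z^4/4 - 4*z^2/3 + 21*log(cos(5*z/3))/10


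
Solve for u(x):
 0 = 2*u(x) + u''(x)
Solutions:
 u(x) = C1*sin(sqrt(2)*x) + C2*cos(sqrt(2)*x)


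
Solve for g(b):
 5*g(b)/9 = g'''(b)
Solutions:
 g(b) = C3*exp(15^(1/3)*b/3) + (C1*sin(3^(5/6)*5^(1/3)*b/6) + C2*cos(3^(5/6)*5^(1/3)*b/6))*exp(-15^(1/3)*b/6)


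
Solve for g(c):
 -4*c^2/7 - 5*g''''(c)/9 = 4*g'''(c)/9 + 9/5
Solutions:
 g(c) = C1 + C2*c + C3*c^2 + C4*exp(-4*c/5) - 3*c^5/140 + 15*c^4/112 - 753*c^3/560


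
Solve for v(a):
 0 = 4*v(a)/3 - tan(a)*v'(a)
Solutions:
 v(a) = C1*sin(a)^(4/3)


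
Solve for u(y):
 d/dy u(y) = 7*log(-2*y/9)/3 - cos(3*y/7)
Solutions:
 u(y) = C1 + 7*y*log(-y)/3 - 5*y*log(3) - 7*y/3 + y*log(6)/3 + 2*y*log(2) - 7*sin(3*y/7)/3


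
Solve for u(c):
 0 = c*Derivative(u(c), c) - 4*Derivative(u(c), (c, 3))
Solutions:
 u(c) = C1 + Integral(C2*airyai(2^(1/3)*c/2) + C3*airybi(2^(1/3)*c/2), c)


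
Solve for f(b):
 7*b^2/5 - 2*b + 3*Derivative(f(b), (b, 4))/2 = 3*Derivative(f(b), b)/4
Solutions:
 f(b) = C1 + C4*exp(2^(2/3)*b/2) + 28*b^3/45 - 4*b^2/3 + (C2*sin(2^(2/3)*sqrt(3)*b/4) + C3*cos(2^(2/3)*sqrt(3)*b/4))*exp(-2^(2/3)*b/4)


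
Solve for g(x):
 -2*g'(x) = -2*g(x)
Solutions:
 g(x) = C1*exp(x)


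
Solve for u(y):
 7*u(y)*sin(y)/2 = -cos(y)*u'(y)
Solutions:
 u(y) = C1*cos(y)^(7/2)


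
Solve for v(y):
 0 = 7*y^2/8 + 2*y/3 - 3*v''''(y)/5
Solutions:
 v(y) = C1 + C2*y + C3*y^2 + C4*y^3 + 7*y^6/1728 + y^5/108


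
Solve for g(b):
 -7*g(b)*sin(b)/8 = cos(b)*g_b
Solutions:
 g(b) = C1*cos(b)^(7/8)


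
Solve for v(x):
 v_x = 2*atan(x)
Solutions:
 v(x) = C1 + 2*x*atan(x) - log(x^2 + 1)


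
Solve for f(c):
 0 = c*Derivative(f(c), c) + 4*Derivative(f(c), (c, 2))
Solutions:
 f(c) = C1 + C2*erf(sqrt(2)*c/4)


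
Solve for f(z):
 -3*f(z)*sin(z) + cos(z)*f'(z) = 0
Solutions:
 f(z) = C1/cos(z)^3


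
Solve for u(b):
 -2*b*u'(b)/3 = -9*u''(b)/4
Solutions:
 u(b) = C1 + C2*erfi(2*sqrt(3)*b/9)


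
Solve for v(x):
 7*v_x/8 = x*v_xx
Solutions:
 v(x) = C1 + C2*x^(15/8)


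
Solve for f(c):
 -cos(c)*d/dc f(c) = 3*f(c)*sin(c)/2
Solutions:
 f(c) = C1*cos(c)^(3/2)


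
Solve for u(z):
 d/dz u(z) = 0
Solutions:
 u(z) = C1


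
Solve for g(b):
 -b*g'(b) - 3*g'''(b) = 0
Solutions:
 g(b) = C1 + Integral(C2*airyai(-3^(2/3)*b/3) + C3*airybi(-3^(2/3)*b/3), b)


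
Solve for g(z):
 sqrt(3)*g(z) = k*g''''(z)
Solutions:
 g(z) = C1*exp(-3^(1/8)*z*(1/k)^(1/4)) + C2*exp(3^(1/8)*z*(1/k)^(1/4)) + C3*exp(-3^(1/8)*I*z*(1/k)^(1/4)) + C4*exp(3^(1/8)*I*z*(1/k)^(1/4))


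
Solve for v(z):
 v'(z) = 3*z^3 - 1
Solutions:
 v(z) = C1 + 3*z^4/4 - z


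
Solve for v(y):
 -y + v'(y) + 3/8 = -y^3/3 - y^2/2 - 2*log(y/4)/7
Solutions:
 v(y) = C1 - y^4/12 - y^3/6 + y^2/2 - 2*y*log(y)/7 - 5*y/56 + 4*y*log(2)/7


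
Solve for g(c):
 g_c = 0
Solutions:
 g(c) = C1


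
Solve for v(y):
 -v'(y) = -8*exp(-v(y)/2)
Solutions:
 v(y) = 2*log(C1 + 4*y)


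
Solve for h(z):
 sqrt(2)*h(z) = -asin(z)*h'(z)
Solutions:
 h(z) = C1*exp(-sqrt(2)*Integral(1/asin(z), z))


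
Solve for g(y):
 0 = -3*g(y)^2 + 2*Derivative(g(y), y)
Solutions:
 g(y) = -2/(C1 + 3*y)


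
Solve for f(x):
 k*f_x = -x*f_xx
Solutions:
 f(x) = C1 + x^(1 - re(k))*(C2*sin(log(x)*Abs(im(k))) + C3*cos(log(x)*im(k)))


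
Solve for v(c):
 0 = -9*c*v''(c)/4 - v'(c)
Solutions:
 v(c) = C1 + C2*c^(5/9)


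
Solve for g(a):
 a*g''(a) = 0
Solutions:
 g(a) = C1 + C2*a


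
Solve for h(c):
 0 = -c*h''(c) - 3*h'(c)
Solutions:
 h(c) = C1 + C2/c^2


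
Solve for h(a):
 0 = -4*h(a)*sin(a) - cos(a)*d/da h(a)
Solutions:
 h(a) = C1*cos(a)^4


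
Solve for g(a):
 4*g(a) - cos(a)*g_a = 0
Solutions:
 g(a) = C1*(sin(a)^2 + 2*sin(a) + 1)/(sin(a)^2 - 2*sin(a) + 1)


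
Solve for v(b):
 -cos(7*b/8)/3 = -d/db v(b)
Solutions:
 v(b) = C1 + 8*sin(7*b/8)/21


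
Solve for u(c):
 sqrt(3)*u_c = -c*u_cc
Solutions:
 u(c) = C1 + C2*c^(1 - sqrt(3))


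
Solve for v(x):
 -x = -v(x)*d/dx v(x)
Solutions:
 v(x) = -sqrt(C1 + x^2)
 v(x) = sqrt(C1 + x^2)


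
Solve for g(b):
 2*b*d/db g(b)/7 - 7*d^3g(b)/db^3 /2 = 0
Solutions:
 g(b) = C1 + Integral(C2*airyai(2^(2/3)*7^(1/3)*b/7) + C3*airybi(2^(2/3)*7^(1/3)*b/7), b)


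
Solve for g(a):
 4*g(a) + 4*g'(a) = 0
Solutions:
 g(a) = C1*exp(-a)


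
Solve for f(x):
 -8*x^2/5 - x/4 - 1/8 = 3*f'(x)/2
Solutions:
 f(x) = C1 - 16*x^3/45 - x^2/12 - x/12


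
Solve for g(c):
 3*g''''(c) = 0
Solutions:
 g(c) = C1 + C2*c + C3*c^2 + C4*c^3


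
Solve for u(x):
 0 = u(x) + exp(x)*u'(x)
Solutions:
 u(x) = C1*exp(exp(-x))


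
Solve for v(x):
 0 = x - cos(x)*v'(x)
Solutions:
 v(x) = C1 + Integral(x/cos(x), x)


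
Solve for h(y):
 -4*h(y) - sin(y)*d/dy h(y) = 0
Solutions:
 h(y) = C1*(cos(y)^2 + 2*cos(y) + 1)/(cos(y)^2 - 2*cos(y) + 1)


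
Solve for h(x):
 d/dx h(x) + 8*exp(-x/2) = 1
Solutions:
 h(x) = C1 + x + 16*exp(-x/2)


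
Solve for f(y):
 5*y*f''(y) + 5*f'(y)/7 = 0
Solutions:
 f(y) = C1 + C2*y^(6/7)


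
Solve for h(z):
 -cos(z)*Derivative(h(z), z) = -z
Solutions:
 h(z) = C1 + Integral(z/cos(z), z)


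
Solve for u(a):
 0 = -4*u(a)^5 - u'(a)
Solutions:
 u(a) = -I*(1/(C1 + 16*a))^(1/4)
 u(a) = I*(1/(C1 + 16*a))^(1/4)
 u(a) = -(1/(C1 + 16*a))^(1/4)
 u(a) = (1/(C1 + 16*a))^(1/4)


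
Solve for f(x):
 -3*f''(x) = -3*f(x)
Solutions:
 f(x) = C1*exp(-x) + C2*exp(x)


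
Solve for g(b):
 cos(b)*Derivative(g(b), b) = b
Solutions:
 g(b) = C1 + Integral(b/cos(b), b)


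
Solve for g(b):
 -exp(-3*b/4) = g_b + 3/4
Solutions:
 g(b) = C1 - 3*b/4 + 4*exp(-3*b/4)/3


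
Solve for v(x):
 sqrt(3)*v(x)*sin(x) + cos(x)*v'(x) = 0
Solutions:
 v(x) = C1*cos(x)^(sqrt(3))


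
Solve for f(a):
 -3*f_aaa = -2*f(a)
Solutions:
 f(a) = C3*exp(2^(1/3)*3^(2/3)*a/3) + (C1*sin(2^(1/3)*3^(1/6)*a/2) + C2*cos(2^(1/3)*3^(1/6)*a/2))*exp(-2^(1/3)*3^(2/3)*a/6)


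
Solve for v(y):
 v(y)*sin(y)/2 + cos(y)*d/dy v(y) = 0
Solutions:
 v(y) = C1*sqrt(cos(y))


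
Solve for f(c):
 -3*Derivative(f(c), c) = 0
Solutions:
 f(c) = C1


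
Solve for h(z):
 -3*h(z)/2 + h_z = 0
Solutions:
 h(z) = C1*exp(3*z/2)


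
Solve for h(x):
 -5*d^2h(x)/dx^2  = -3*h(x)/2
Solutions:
 h(x) = C1*exp(-sqrt(30)*x/10) + C2*exp(sqrt(30)*x/10)


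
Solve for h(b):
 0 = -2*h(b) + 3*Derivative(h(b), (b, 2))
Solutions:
 h(b) = C1*exp(-sqrt(6)*b/3) + C2*exp(sqrt(6)*b/3)


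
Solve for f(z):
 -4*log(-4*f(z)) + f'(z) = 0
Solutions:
 -Integral(1/(log(-_y) + 2*log(2)), (_y, f(z)))/4 = C1 - z


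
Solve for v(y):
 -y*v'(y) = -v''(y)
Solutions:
 v(y) = C1 + C2*erfi(sqrt(2)*y/2)


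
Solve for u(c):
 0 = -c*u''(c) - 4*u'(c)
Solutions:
 u(c) = C1 + C2/c^3


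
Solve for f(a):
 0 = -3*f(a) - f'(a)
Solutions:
 f(a) = C1*exp(-3*a)


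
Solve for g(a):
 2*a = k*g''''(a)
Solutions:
 g(a) = C1 + C2*a + C3*a^2 + C4*a^3 + a^5/(60*k)


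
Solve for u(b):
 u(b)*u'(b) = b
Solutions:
 u(b) = -sqrt(C1 + b^2)
 u(b) = sqrt(C1 + b^2)


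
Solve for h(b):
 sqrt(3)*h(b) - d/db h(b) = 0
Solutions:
 h(b) = C1*exp(sqrt(3)*b)


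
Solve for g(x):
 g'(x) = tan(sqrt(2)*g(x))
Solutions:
 g(x) = sqrt(2)*(pi - asin(C1*exp(sqrt(2)*x)))/2
 g(x) = sqrt(2)*asin(C1*exp(sqrt(2)*x))/2


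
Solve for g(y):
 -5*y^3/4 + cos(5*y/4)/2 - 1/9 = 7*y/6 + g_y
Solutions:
 g(y) = C1 - 5*y^4/16 - 7*y^2/12 - y/9 + 2*sin(5*y/4)/5


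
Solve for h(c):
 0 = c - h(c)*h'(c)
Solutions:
 h(c) = -sqrt(C1 + c^2)
 h(c) = sqrt(C1 + c^2)


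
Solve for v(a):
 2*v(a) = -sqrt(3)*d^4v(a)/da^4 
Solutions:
 v(a) = (C1*sin(2^(3/4)*3^(7/8)*a/6) + C2*cos(2^(3/4)*3^(7/8)*a/6))*exp(-2^(3/4)*3^(7/8)*a/6) + (C3*sin(2^(3/4)*3^(7/8)*a/6) + C4*cos(2^(3/4)*3^(7/8)*a/6))*exp(2^(3/4)*3^(7/8)*a/6)


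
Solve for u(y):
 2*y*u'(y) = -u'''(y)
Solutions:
 u(y) = C1 + Integral(C2*airyai(-2^(1/3)*y) + C3*airybi(-2^(1/3)*y), y)


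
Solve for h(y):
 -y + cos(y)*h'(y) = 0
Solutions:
 h(y) = C1 + Integral(y/cos(y), y)


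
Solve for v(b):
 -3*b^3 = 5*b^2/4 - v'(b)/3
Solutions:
 v(b) = C1 + 9*b^4/4 + 5*b^3/4


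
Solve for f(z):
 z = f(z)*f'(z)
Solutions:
 f(z) = -sqrt(C1 + z^2)
 f(z) = sqrt(C1 + z^2)


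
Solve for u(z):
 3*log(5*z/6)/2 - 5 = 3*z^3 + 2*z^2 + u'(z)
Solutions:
 u(z) = C1 - 3*z^4/4 - 2*z^3/3 + 3*z*log(z)/2 - 13*z/2 - 2*z*log(6) + z*log(5) + z*log(30)/2


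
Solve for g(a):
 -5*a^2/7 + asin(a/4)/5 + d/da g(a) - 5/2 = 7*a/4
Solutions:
 g(a) = C1 + 5*a^3/21 + 7*a^2/8 - a*asin(a/4)/5 + 5*a/2 - sqrt(16 - a^2)/5


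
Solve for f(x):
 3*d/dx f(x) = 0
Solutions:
 f(x) = C1


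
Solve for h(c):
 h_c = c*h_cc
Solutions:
 h(c) = C1 + C2*c^2


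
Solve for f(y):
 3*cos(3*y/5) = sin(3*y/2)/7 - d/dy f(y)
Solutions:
 f(y) = C1 - 5*sin(3*y/5) - 2*cos(3*y/2)/21


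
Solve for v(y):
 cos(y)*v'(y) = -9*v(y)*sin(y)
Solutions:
 v(y) = C1*cos(y)^9


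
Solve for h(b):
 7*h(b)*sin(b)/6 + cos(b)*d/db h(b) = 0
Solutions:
 h(b) = C1*cos(b)^(7/6)


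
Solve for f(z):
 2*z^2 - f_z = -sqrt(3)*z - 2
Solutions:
 f(z) = C1 + 2*z^3/3 + sqrt(3)*z^2/2 + 2*z


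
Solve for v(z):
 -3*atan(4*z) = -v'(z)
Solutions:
 v(z) = C1 + 3*z*atan(4*z) - 3*log(16*z^2 + 1)/8


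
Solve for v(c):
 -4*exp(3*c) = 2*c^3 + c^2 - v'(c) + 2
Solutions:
 v(c) = C1 + c^4/2 + c^3/3 + 2*c + 4*exp(3*c)/3


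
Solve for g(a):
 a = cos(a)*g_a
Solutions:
 g(a) = C1 + Integral(a/cos(a), a)


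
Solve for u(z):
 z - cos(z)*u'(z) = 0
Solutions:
 u(z) = C1 + Integral(z/cos(z), z)


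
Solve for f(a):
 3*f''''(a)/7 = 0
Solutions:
 f(a) = C1 + C2*a + C3*a^2 + C4*a^3


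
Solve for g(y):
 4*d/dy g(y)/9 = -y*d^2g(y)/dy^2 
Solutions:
 g(y) = C1 + C2*y^(5/9)


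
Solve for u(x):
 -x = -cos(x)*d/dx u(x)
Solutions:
 u(x) = C1 + Integral(x/cos(x), x)


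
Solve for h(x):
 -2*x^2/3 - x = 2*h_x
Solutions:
 h(x) = C1 - x^3/9 - x^2/4


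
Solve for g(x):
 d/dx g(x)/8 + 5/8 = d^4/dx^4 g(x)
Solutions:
 g(x) = C1 + C4*exp(x/2) - 5*x + (C2*sin(sqrt(3)*x/4) + C3*cos(sqrt(3)*x/4))*exp(-x/4)


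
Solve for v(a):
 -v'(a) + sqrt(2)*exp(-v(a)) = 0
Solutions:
 v(a) = log(C1 + sqrt(2)*a)


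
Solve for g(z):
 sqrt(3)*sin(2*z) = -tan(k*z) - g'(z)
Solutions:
 g(z) = C1 - Piecewise((-log(cos(k*z))/k, Ne(k, 0)), (0, True)) + sqrt(3)*cos(2*z)/2


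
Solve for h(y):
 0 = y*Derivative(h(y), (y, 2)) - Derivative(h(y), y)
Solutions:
 h(y) = C1 + C2*y^2


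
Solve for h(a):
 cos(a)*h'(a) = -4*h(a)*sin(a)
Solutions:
 h(a) = C1*cos(a)^4


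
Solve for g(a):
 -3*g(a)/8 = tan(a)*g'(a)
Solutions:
 g(a) = C1/sin(a)^(3/8)


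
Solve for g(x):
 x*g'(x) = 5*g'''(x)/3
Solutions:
 g(x) = C1 + Integral(C2*airyai(3^(1/3)*5^(2/3)*x/5) + C3*airybi(3^(1/3)*5^(2/3)*x/5), x)


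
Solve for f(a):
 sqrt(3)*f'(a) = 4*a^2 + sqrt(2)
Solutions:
 f(a) = C1 + 4*sqrt(3)*a^3/9 + sqrt(6)*a/3


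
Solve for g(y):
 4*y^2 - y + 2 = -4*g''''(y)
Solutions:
 g(y) = C1 + C2*y + C3*y^2 + C4*y^3 - y^6/360 + y^5/480 - y^4/48


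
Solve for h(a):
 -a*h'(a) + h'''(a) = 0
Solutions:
 h(a) = C1 + Integral(C2*airyai(a) + C3*airybi(a), a)


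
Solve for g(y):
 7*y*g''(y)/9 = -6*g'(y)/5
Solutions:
 g(y) = C1 + C2/y^(19/35)


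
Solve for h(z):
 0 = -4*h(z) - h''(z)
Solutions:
 h(z) = C1*sin(2*z) + C2*cos(2*z)


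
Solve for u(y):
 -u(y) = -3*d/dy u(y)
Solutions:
 u(y) = C1*exp(y/3)


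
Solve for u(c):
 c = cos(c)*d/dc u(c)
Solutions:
 u(c) = C1 + Integral(c/cos(c), c)


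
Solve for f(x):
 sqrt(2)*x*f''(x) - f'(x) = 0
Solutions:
 f(x) = C1 + C2*x^(sqrt(2)/2 + 1)


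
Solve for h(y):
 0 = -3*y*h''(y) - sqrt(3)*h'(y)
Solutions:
 h(y) = C1 + C2*y^(1 - sqrt(3)/3)


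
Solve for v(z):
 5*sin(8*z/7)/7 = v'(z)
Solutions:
 v(z) = C1 - 5*cos(8*z/7)/8


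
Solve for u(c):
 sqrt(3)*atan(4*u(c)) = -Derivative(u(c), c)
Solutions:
 Integral(1/atan(4*_y), (_y, u(c))) = C1 - sqrt(3)*c


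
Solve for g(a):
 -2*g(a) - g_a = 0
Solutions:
 g(a) = C1*exp(-2*a)


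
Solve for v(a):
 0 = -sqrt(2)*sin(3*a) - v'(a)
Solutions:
 v(a) = C1 + sqrt(2)*cos(3*a)/3


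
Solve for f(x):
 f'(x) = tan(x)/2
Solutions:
 f(x) = C1 - log(cos(x))/2


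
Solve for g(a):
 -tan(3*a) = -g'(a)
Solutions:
 g(a) = C1 - log(cos(3*a))/3


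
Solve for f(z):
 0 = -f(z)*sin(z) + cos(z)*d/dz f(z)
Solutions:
 f(z) = C1/cos(z)


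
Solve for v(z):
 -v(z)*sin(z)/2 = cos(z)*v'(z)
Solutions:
 v(z) = C1*sqrt(cos(z))


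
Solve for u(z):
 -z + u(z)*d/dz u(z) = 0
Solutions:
 u(z) = -sqrt(C1 + z^2)
 u(z) = sqrt(C1 + z^2)


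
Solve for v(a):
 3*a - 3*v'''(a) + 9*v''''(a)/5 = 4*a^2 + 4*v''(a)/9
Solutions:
 v(a) = C1 + C2*a + C3*exp(a*(15 - sqrt(305))/18) + C4*exp(a*(15 + sqrt(305))/18) - 3*a^4/4 + 171*a^3/8 - 75087*a^2/160


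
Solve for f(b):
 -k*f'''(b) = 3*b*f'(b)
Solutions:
 f(b) = C1 + Integral(C2*airyai(3^(1/3)*b*(-1/k)^(1/3)) + C3*airybi(3^(1/3)*b*(-1/k)^(1/3)), b)


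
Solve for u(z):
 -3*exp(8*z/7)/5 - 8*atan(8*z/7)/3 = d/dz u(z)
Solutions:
 u(z) = C1 - 8*z*atan(8*z/7)/3 - 21*exp(8*z/7)/40 + 7*log(64*z^2 + 49)/6


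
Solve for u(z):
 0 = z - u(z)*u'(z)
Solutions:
 u(z) = -sqrt(C1 + z^2)
 u(z) = sqrt(C1 + z^2)


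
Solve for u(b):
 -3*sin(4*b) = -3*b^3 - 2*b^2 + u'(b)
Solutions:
 u(b) = C1 + 3*b^4/4 + 2*b^3/3 + 3*cos(4*b)/4


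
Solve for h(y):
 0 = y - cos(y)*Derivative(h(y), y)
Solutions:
 h(y) = C1 + Integral(y/cos(y), y)


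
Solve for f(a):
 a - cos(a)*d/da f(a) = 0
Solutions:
 f(a) = C1 + Integral(a/cos(a), a)


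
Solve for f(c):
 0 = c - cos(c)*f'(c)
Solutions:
 f(c) = C1 + Integral(c/cos(c), c)


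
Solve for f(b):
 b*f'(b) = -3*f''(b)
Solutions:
 f(b) = C1 + C2*erf(sqrt(6)*b/6)


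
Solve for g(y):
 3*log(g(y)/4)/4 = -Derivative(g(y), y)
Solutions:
 -4*Integral(1/(-log(_y) + 2*log(2)), (_y, g(y)))/3 = C1 - y


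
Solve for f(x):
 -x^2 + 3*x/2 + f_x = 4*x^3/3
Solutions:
 f(x) = C1 + x^4/3 + x^3/3 - 3*x^2/4


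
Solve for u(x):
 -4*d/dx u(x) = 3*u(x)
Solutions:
 u(x) = C1*exp(-3*x/4)


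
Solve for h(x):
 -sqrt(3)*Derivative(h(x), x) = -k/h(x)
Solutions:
 h(x) = -sqrt(C1 + 6*sqrt(3)*k*x)/3
 h(x) = sqrt(C1 + 6*sqrt(3)*k*x)/3


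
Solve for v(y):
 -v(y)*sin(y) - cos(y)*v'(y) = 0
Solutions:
 v(y) = C1*cos(y)


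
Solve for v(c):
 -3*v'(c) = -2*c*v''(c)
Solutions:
 v(c) = C1 + C2*c^(5/2)


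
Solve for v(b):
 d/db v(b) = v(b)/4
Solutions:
 v(b) = C1*exp(b/4)


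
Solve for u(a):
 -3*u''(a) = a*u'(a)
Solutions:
 u(a) = C1 + C2*erf(sqrt(6)*a/6)


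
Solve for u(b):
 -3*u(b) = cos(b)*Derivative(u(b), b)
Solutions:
 u(b) = C1*(sin(b) - 1)^(3/2)/(sin(b) + 1)^(3/2)


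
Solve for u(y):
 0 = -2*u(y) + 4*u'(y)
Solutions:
 u(y) = C1*exp(y/2)


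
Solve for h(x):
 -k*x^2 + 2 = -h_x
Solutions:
 h(x) = C1 + k*x^3/3 - 2*x


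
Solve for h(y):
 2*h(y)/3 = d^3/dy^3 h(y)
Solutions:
 h(y) = C3*exp(2^(1/3)*3^(2/3)*y/3) + (C1*sin(2^(1/3)*3^(1/6)*y/2) + C2*cos(2^(1/3)*3^(1/6)*y/2))*exp(-2^(1/3)*3^(2/3)*y/6)


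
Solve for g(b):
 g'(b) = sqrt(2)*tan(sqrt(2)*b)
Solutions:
 g(b) = C1 - log(cos(sqrt(2)*b))


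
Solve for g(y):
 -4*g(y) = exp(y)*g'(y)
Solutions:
 g(y) = C1*exp(4*exp(-y))


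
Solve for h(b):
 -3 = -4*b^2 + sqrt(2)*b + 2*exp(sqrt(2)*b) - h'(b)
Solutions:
 h(b) = C1 - 4*b^3/3 + sqrt(2)*b^2/2 + 3*b + sqrt(2)*exp(sqrt(2)*b)


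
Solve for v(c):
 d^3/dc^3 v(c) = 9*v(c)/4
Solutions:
 v(c) = C3*exp(2^(1/3)*3^(2/3)*c/2) + (C1*sin(3*2^(1/3)*3^(1/6)*c/4) + C2*cos(3*2^(1/3)*3^(1/6)*c/4))*exp(-2^(1/3)*3^(2/3)*c/4)


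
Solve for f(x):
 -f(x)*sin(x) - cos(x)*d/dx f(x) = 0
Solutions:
 f(x) = C1*cos(x)


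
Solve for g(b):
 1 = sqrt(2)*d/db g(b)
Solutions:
 g(b) = C1 + sqrt(2)*b/2


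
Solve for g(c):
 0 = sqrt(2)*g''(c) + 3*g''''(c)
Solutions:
 g(c) = C1 + C2*c + C3*sin(2^(1/4)*sqrt(3)*c/3) + C4*cos(2^(1/4)*sqrt(3)*c/3)


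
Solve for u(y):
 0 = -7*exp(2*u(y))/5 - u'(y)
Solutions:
 u(y) = log(-sqrt(1/(C1 + 7*y))) - log(2) + log(10)/2
 u(y) = log(1/(C1 + 7*y))/2 - log(2) + log(10)/2


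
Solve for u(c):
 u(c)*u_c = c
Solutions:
 u(c) = -sqrt(C1 + c^2)
 u(c) = sqrt(C1 + c^2)


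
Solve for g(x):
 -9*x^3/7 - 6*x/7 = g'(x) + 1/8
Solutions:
 g(x) = C1 - 9*x^4/28 - 3*x^2/7 - x/8


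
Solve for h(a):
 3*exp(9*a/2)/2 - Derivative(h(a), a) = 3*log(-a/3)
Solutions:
 h(a) = C1 - 3*a*log(-a) + 3*a*(1 + log(3)) + exp(9*a/2)/3


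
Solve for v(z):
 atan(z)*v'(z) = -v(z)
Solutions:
 v(z) = C1*exp(-Integral(1/atan(z), z))


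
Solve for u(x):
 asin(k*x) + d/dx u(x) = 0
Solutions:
 u(x) = C1 - Piecewise((x*asin(k*x) + sqrt(-k^2*x^2 + 1)/k, Ne(k, 0)), (0, True))


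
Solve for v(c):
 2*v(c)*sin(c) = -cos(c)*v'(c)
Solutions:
 v(c) = C1*cos(c)^2


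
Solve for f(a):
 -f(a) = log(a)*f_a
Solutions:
 f(a) = C1*exp(-li(a))


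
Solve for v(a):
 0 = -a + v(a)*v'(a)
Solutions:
 v(a) = -sqrt(C1 + a^2)
 v(a) = sqrt(C1 + a^2)


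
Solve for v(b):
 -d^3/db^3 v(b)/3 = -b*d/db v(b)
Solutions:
 v(b) = C1 + Integral(C2*airyai(3^(1/3)*b) + C3*airybi(3^(1/3)*b), b)


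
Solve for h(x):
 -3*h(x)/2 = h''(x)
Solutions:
 h(x) = C1*sin(sqrt(6)*x/2) + C2*cos(sqrt(6)*x/2)


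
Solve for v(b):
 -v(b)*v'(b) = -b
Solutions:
 v(b) = -sqrt(C1 + b^2)
 v(b) = sqrt(C1 + b^2)


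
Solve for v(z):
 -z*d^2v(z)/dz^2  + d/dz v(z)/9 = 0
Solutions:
 v(z) = C1 + C2*z^(10/9)


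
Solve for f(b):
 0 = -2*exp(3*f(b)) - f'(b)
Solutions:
 f(b) = log((-3^(2/3) - 3*3^(1/6)*I)*(1/(C1 + 2*b))^(1/3)/6)
 f(b) = log((-3^(2/3) + 3*3^(1/6)*I)*(1/(C1 + 2*b))^(1/3)/6)
 f(b) = log(1/(C1 + 6*b))/3


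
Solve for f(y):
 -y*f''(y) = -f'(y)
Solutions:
 f(y) = C1 + C2*y^2


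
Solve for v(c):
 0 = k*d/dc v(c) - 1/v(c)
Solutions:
 v(c) = -sqrt(C1 + 2*c/k)
 v(c) = sqrt(C1 + 2*c/k)


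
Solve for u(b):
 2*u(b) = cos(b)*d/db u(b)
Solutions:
 u(b) = C1*(sin(b) + 1)/(sin(b) - 1)


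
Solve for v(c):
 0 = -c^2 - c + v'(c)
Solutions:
 v(c) = C1 + c^3/3 + c^2/2


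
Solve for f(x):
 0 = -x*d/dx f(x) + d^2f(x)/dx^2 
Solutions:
 f(x) = C1 + C2*erfi(sqrt(2)*x/2)


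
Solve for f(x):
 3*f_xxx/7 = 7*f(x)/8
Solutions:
 f(x) = C3*exp(21^(2/3)*x/6) + (C1*sin(3^(1/6)*7^(2/3)*x/4) + C2*cos(3^(1/6)*7^(2/3)*x/4))*exp(-21^(2/3)*x/12)


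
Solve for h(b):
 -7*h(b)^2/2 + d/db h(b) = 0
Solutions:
 h(b) = -2/(C1 + 7*b)


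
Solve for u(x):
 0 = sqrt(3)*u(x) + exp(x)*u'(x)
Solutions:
 u(x) = C1*exp(sqrt(3)*exp(-x))


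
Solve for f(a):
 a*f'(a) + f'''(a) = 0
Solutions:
 f(a) = C1 + Integral(C2*airyai(-a) + C3*airybi(-a), a)


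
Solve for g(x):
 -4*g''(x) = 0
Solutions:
 g(x) = C1 + C2*x


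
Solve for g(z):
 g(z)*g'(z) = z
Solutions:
 g(z) = -sqrt(C1 + z^2)
 g(z) = sqrt(C1 + z^2)


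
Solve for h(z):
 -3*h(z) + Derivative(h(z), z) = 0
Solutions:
 h(z) = C1*exp(3*z)


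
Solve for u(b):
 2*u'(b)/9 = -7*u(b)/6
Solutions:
 u(b) = C1*exp(-21*b/4)


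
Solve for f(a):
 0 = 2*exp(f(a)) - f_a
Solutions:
 f(a) = log(-1/(C1 + 2*a))


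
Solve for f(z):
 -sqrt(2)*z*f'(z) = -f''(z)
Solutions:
 f(z) = C1 + C2*erfi(2^(3/4)*z/2)


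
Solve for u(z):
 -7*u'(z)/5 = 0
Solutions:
 u(z) = C1


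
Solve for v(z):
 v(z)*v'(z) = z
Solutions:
 v(z) = -sqrt(C1 + z^2)
 v(z) = sqrt(C1 + z^2)


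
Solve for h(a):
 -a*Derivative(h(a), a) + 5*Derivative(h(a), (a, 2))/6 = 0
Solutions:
 h(a) = C1 + C2*erfi(sqrt(15)*a/5)


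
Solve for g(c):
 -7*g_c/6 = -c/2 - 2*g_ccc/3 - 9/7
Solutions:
 g(c) = C1 + C2*exp(-sqrt(7)*c/2) + C3*exp(sqrt(7)*c/2) + 3*c^2/14 + 54*c/49


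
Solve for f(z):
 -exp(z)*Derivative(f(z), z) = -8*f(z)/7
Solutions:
 f(z) = C1*exp(-8*exp(-z)/7)


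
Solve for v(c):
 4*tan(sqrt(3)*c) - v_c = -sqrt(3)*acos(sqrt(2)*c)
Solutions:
 v(c) = C1 + sqrt(3)*(c*acos(sqrt(2)*c) - sqrt(2)*sqrt(1 - 2*c^2)/2) - 4*sqrt(3)*log(cos(sqrt(3)*c))/3


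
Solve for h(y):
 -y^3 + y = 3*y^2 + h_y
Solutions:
 h(y) = C1 - y^4/4 - y^3 + y^2/2


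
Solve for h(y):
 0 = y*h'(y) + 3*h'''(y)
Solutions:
 h(y) = C1 + Integral(C2*airyai(-3^(2/3)*y/3) + C3*airybi(-3^(2/3)*y/3), y)


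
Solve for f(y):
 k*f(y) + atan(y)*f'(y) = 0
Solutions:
 f(y) = C1*exp(-k*Integral(1/atan(y), y))


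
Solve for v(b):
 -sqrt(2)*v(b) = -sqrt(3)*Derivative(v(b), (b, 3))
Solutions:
 v(b) = C3*exp(2^(1/6)*3^(5/6)*b/3) + (C1*sin(2^(1/6)*3^(1/3)*b/2) + C2*cos(2^(1/6)*3^(1/3)*b/2))*exp(-2^(1/6)*3^(5/6)*b/6)


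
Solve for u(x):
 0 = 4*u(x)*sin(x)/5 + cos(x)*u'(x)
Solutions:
 u(x) = C1*cos(x)^(4/5)


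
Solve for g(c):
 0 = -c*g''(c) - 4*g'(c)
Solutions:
 g(c) = C1 + C2/c^3


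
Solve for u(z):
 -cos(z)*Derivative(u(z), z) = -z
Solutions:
 u(z) = C1 + Integral(z/cos(z), z)


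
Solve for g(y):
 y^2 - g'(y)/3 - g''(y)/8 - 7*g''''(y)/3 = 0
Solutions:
 g(y) = C1 + C2*exp(-14^(1/3)*y*(-(112 + sqrt(12558))^(1/3) + 14^(1/3)/(112 + sqrt(12558))^(1/3))/56)*sin(14^(1/3)*sqrt(3)*y*(14^(1/3)/(112 + sqrt(12558))^(1/3) + (112 + sqrt(12558))^(1/3))/56) + C3*exp(-14^(1/3)*y*(-(112 + sqrt(12558))^(1/3) + 14^(1/3)/(112 + sqrt(12558))^(1/3))/56)*cos(14^(1/3)*sqrt(3)*y*(14^(1/3)/(112 + sqrt(12558))^(1/3) + (112 + sqrt(12558))^(1/3))/56) + C4*exp(14^(1/3)*y*(-(112 + sqrt(12558))^(1/3) + 14^(1/3)/(112 + sqrt(12558))^(1/3))/28) + y^3 - 9*y^2/8 + 27*y/32


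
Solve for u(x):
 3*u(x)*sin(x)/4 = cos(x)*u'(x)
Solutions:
 u(x) = C1/cos(x)^(3/4)


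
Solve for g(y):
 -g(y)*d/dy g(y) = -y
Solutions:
 g(y) = -sqrt(C1 + y^2)
 g(y) = sqrt(C1 + y^2)


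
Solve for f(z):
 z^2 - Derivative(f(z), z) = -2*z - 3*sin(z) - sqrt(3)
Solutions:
 f(z) = C1 + z^3/3 + z^2 + sqrt(3)*z - 3*cos(z)


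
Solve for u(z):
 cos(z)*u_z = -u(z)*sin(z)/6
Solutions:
 u(z) = C1*cos(z)^(1/6)


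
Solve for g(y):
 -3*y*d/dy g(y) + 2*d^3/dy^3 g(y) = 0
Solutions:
 g(y) = C1 + Integral(C2*airyai(2^(2/3)*3^(1/3)*y/2) + C3*airybi(2^(2/3)*3^(1/3)*y/2), y)


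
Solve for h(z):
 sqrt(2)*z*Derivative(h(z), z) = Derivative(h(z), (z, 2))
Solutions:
 h(z) = C1 + C2*erfi(2^(3/4)*z/2)


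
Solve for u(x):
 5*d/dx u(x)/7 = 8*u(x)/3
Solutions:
 u(x) = C1*exp(56*x/15)


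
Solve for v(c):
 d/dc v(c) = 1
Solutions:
 v(c) = C1 + c


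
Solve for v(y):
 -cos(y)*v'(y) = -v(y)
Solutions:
 v(y) = C1*sqrt(sin(y) + 1)/sqrt(sin(y) - 1)


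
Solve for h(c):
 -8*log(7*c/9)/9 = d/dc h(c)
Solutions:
 h(c) = C1 - 8*c*log(c)/9 - 8*c*log(7)/9 + 8*c/9 + 16*c*log(3)/9


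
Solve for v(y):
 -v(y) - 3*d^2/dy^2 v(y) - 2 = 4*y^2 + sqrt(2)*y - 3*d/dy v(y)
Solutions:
 v(y) = -4*y^2 - 24*y - sqrt(2)*y + (C1*sin(sqrt(3)*y/6) + C2*cos(sqrt(3)*y/6))*exp(y/2) - 50 - 3*sqrt(2)


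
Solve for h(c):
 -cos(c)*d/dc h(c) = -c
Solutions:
 h(c) = C1 + Integral(c/cos(c), c)


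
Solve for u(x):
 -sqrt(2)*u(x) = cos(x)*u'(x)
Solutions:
 u(x) = C1*(sin(x) - 1)^(sqrt(2)/2)/(sin(x) + 1)^(sqrt(2)/2)


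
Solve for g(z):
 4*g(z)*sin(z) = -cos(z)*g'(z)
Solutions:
 g(z) = C1*cos(z)^4


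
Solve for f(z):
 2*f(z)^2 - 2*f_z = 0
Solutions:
 f(z) = -1/(C1 + z)


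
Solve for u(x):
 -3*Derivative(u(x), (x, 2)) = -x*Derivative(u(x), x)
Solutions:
 u(x) = C1 + C2*erfi(sqrt(6)*x/6)


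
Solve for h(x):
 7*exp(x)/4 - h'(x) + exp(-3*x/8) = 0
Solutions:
 h(x) = C1 + 7*exp(x)/4 - 8*exp(-3*x/8)/3


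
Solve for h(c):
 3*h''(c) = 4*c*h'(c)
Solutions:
 h(c) = C1 + C2*erfi(sqrt(6)*c/3)


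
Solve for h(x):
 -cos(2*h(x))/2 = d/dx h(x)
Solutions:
 h(x) = -asin((C1 + exp(2*x))/(C1 - exp(2*x)))/2 + pi/2
 h(x) = asin((C1 + exp(2*x))/(C1 - exp(2*x)))/2


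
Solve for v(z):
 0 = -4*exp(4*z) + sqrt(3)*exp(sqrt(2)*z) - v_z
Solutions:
 v(z) = C1 - exp(4*z) + sqrt(6)*exp(sqrt(2)*z)/2


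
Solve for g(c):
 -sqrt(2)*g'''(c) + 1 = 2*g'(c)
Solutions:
 g(c) = C1 + C2*sin(2^(1/4)*c) + C3*cos(2^(1/4)*c) + c/2


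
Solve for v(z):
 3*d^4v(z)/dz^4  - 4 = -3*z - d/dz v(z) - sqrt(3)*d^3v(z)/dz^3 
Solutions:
 v(z) = C1 + C2*exp(z*(-4*sqrt(3) + 2*18^(1/3)/(2*sqrt(3) + 81 + sqrt(-12 + (2*sqrt(3) + 81)^2))^(1/3) + 12^(1/3)*(2*sqrt(3) + 81 + sqrt(-12 + (2*sqrt(3) + 81)^2))^(1/3))/36)*sin(2^(1/3)*3^(1/6)*z*(-2^(1/3)*3^(2/3)*(2*sqrt(3) + 81 + 9*sqrt(-4/27 + (2*sqrt(3)/9 + 9)^2))^(1/3) + 6/(2*sqrt(3) + 81 + 9*sqrt(-4/27 + (2*sqrt(3)/9 + 9)^2))^(1/3))/36) + C3*exp(z*(-4*sqrt(3) + 2*18^(1/3)/(2*sqrt(3) + 81 + sqrt(-12 + (2*sqrt(3) + 81)^2))^(1/3) + 12^(1/3)*(2*sqrt(3) + 81 + sqrt(-12 + (2*sqrt(3) + 81)^2))^(1/3))/36)*cos(2^(1/3)*3^(1/6)*z*(-2^(1/3)*3^(2/3)*(2*sqrt(3) + 81 + 9*sqrt(-4/27 + (2*sqrt(3)/9 + 9)^2))^(1/3) + 6/(2*sqrt(3) + 81 + 9*sqrt(-4/27 + (2*sqrt(3)/9 + 9)^2))^(1/3))/36) + C4*exp(-z*(2*18^(1/3)/(2*sqrt(3) + 81 + sqrt(-12 + (2*sqrt(3) + 81)^2))^(1/3) + 2*sqrt(3) + 12^(1/3)*(2*sqrt(3) + 81 + sqrt(-12 + (2*sqrt(3) + 81)^2))^(1/3))/18) - 3*z^2/2 + 4*z
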